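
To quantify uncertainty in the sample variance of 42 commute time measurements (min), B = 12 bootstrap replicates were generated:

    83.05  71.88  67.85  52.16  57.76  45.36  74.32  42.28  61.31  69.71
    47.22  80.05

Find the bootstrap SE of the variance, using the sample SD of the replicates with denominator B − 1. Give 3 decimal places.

SE* = 13.833

Bootstrap SE is the standard deviation of the 12 replicate variances.
Mean of replicates: (83.05 + 71.88 + 67.85 + 52.16 + 57.76 + 45.36 + 74.32 + 42.28 + 61.31 + 69.71 + 47.22 + 80.05) / 12 = 752.9500 / 12 = 62.7458
Sum of squared deviations: (+20.3042)² + (+9.1342)² + (+5.1042)² + (−10.5858)² + (−4.9858)² + (−17.3858)² + (+11.5742)² + (−20.4658)² + (−1.4358)² + (+6.9642)² + (−15.5258)² + (+17.3042)² = 2104.7889
Variance = 2104.7889 / 11 = 191.3444
SE* = √191.3444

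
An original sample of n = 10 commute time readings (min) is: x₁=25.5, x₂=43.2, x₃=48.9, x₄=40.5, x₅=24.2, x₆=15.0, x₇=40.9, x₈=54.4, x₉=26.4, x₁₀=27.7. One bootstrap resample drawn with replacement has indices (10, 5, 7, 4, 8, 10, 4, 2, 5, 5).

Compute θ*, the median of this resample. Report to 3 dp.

θ* = 34.100

Resample values: 27.7, 24.2, 40.9, 40.5, 54.4, 27.7, 40.5, 43.2, 24.2, 24.2.
Sorted: 24.2, 24.2, 24.2, 27.7, 27.7, 40.5, 40.5, 40.9, 43.2, 54.4
Median = average of the two middle values = 34.100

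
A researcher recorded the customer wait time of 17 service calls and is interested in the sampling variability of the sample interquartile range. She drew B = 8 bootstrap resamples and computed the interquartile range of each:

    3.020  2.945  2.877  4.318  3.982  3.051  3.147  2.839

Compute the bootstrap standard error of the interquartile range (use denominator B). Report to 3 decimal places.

SE* = 0.522

Bootstrap SE is the standard deviation of the 8 replicate interquartile ranges.
Mean of replicates: (3.020 + 2.945 + 2.877 + 4.318 + 3.982 + 3.051 + 3.147 + 2.839) / 8 = 26.1790 / 8 = 3.2724
Sum of squared deviations: (−0.2524)² + (−0.3274)² + (−0.3954)² + (+1.0456)² + (+0.7096)² + (−0.2214)² + (−0.1254)² + (−0.4334)² = 2.1766
Variance = 2.1766 / 8 = 0.2721
SE* = √0.2721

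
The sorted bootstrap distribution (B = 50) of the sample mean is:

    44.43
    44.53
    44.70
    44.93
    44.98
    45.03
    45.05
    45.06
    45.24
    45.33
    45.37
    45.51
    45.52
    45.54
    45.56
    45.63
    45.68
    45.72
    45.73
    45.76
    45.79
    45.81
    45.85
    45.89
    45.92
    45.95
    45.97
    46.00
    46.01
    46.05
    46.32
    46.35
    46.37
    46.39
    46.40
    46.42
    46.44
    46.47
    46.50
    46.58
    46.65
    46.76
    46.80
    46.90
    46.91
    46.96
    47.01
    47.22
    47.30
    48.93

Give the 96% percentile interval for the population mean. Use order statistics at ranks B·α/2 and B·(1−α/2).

(44.43, 47.30)

α = 0.04; lower rank = 50 × 0.020 = 1; upper rank = 50 × 0.980 = 49.
The 1st smallest replicate is 44.43; the 49th is 47.30.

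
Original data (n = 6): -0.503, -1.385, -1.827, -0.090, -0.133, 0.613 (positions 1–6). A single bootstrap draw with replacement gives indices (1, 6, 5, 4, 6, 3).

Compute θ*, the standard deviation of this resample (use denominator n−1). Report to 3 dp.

θ* = 0.903

Resample values: -0.503, 0.613, -0.133, -0.090, 0.613, -1.827.
Mean = -0.2212; sum of squared deviations = 4.0748
s² = 4.0748 / 5 = 0.8150
s = √0.8150 = 0.903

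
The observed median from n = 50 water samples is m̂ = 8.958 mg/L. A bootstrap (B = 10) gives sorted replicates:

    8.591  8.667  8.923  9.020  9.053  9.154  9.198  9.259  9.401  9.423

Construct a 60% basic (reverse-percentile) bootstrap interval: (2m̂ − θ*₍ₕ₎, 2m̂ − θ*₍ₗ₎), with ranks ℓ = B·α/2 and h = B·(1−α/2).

Percentile endpoints at ranks 2 and 8: θ*₍2₎ = 8.667, θ*₍8₎ = 9.259.
Basic interval reflects these around m̂:
  lower = 2 × 8.958 − 9.259 = 8.657
  upper = 2 × 8.958 − 8.667 = 9.249

(8.657, 9.249)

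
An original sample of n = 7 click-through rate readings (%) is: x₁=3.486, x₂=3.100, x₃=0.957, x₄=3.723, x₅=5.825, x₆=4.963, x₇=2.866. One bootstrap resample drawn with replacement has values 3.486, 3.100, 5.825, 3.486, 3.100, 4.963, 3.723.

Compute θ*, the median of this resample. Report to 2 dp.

θ* = 3.49

Sorted: 3.100, 3.100, 3.486, 3.486, 3.723, 4.963, 5.825
Median = middle value = 3.49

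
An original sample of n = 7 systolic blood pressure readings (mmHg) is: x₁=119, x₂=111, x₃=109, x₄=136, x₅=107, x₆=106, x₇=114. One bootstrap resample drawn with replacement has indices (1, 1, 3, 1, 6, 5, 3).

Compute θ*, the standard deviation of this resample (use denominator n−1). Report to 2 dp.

Resample values: 119, 119, 109, 119, 106, 107, 109.
Mean = 112.5714; sum of squared deviations = 223.7143
s² = 223.7143 / 6 = 37.2857
s = √37.2857 = 6.11

θ* = 6.11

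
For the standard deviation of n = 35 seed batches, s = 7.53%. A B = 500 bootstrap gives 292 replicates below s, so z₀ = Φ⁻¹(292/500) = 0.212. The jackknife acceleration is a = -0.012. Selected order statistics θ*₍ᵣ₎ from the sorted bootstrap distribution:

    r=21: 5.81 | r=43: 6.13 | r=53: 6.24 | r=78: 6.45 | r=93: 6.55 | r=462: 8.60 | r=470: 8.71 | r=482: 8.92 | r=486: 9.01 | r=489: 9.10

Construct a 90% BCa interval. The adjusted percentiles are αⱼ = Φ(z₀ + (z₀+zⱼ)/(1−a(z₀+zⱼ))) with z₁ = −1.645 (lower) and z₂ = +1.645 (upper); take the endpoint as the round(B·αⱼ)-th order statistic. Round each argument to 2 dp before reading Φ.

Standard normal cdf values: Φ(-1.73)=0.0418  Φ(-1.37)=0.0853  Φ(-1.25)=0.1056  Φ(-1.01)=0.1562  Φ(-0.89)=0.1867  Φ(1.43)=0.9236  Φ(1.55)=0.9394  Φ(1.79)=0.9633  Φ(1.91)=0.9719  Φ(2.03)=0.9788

Lower: z₀ + z₁ = 0.212 + (-1.645) = -1.433; 1 − a(z₀+z₁) = 1 − (-0.012)(-1.433) = 0.9828; argument = 0.212 + (-1.433)/0.9828 = -1.2461 → -1.25.
α₁ = Φ(-1.25) = 0.1056; rank = round(500 × 0.1056) = 53; θ*₍53₎ = 6.24.
Upper: z₀ + z₂ = 1.857; 1 − a(z₀+z₂) = 1.0223; argument = 2.0285 → 2.03; α₂ = 0.9788; rank = 489; θ*₍489₎ = 9.10.

(6.24, 9.10)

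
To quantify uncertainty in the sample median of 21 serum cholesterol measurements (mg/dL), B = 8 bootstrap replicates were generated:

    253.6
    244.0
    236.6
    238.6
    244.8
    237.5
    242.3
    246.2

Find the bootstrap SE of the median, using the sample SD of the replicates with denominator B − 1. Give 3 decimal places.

SE* = 5.579

Bootstrap SE is the standard deviation of the 8 replicate medians.
Mean of replicates: (253.6 + 244.0 + 236.6 + 238.6 + 244.8 + 237.5 + 242.3 + 246.2) / 8 = 1943.6000 / 8 = 242.9500
Sum of squared deviations: (+10.6500)² + (+1.0500)² + (−6.3500)² + (−4.3500)² + (+1.8500)² + (−5.4500)² + (−0.6500)² + (+3.2500)² = 217.8800
Variance = 217.8800 / 7 = 31.1257
SE* = √31.1257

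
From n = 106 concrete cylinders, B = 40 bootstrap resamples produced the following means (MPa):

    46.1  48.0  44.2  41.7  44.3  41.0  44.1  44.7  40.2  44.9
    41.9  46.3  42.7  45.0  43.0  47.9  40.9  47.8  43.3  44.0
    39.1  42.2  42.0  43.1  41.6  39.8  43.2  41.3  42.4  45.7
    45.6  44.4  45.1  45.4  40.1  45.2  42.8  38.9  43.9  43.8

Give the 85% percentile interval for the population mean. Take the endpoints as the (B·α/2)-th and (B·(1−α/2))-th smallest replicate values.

(39.8, 46.3)

Sorted replicates: 38.9, 39.1, 39.8, 40.1, 40.2, 40.9, 41.0, 41.3, 41.6, 41.7, 41.9, 42.0, 42.2, 42.4, 42.7, 42.8, 43.0, 43.1, 43.2, 43.3, 43.8, 43.9, 44.0, 44.1, 44.2, 44.3, 44.4, 44.7, 44.9, 45.0, 45.1, 45.2, 45.4, 45.6, 45.7, 46.1, 46.3, 47.8, 47.9, 48.0
α = 0.15; lower rank = 40 × 0.075 = 3; upper rank = 40 × 0.925 = 37.
The 3rd smallest replicate is 39.8; the 37th is 46.3.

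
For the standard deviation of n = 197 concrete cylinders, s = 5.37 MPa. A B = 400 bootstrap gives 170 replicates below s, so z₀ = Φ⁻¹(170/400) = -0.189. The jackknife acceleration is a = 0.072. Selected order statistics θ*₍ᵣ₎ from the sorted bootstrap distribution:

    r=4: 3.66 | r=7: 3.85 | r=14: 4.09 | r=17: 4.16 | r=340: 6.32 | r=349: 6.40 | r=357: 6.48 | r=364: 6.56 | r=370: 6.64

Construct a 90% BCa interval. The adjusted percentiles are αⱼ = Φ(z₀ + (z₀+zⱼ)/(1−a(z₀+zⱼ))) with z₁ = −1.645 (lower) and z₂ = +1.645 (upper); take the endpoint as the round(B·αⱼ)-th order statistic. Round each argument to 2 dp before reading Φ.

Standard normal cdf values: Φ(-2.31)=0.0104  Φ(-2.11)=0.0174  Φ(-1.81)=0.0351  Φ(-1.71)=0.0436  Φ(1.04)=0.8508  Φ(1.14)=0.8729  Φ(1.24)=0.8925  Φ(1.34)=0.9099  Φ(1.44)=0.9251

Lower: z₀ + z₁ = -0.189 + (-1.645) = -1.834; 1 − a(z₀+z₁) = 1 − (0.072)(-1.834) = 1.1320; argument = -0.189 + (-1.834)/1.1320 = -1.8091 → -1.81.
α₁ = Φ(-1.81) = 0.0351; rank = round(400 × 0.0351) = 14; θ*₍14₎ = 4.09.
Upper: z₀ + z₂ = 1.456; 1 − a(z₀+z₂) = 0.8952; argument = 1.4375 → 1.44; α₂ = 0.9251; rank = 370; θ*₍370₎ = 6.64.

(4.09, 6.64)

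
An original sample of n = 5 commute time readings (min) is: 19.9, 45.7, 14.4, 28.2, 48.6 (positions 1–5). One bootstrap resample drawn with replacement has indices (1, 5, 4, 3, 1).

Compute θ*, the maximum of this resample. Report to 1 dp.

θ* = 48.6

Resample values: 19.9, 48.6, 28.2, 14.4, 19.9.
Maximum = 48.6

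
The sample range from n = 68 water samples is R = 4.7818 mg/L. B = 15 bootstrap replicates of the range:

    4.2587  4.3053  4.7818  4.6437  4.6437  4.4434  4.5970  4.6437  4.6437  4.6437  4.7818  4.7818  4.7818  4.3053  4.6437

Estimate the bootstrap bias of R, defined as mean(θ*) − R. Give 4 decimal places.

bias = −0.1885

mean(θ*) = (4.2587 + 4.3053 + 4.7818 + 4.6437 + 4.6437 + 4.4434 + 4.5970 + 4.6437 + 4.6437 + 4.6437 + 4.7818 + 4.7818 + 4.7818 + 4.3053 + 4.6437) / 15 = 4.59327
bias = 4.59327 − 4.7818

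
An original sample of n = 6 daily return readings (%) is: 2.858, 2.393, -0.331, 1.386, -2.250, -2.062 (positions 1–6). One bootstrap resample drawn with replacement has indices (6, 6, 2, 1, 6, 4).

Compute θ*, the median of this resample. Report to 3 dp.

Resample values: -2.062, -2.062, 2.393, 2.858, -2.062, 1.386.
Sorted: -2.062, -2.062, -2.062, 1.386, 2.393, 2.858
Median = average of the two middle values = -0.338

θ* = -0.338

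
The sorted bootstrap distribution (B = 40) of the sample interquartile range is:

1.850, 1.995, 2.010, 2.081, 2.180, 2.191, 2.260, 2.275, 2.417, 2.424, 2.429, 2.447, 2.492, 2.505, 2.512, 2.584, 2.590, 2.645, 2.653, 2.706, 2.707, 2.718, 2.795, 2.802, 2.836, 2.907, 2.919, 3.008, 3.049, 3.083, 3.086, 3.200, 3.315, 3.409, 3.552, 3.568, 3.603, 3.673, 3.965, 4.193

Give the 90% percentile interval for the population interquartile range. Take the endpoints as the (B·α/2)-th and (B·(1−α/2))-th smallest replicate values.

α = 0.10; lower rank = 40 × 0.050 = 2; upper rank = 40 × 0.950 = 38.
The 2nd smallest replicate is 1.995; the 38th is 3.673.

(1.995, 3.673)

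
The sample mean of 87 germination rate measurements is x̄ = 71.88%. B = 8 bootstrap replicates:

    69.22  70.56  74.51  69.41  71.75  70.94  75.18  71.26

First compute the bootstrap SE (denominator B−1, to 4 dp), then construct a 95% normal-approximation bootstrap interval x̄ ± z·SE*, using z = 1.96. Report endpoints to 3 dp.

Mean of replicates = 71.6038; sum of squared deviations = 33.4002; SE* = √(33.4002/7) = 2.1844
Margin = 1.96 × 2.1844 = 4.2814
Interval: 71.88 ± 4.2814

(67.599, 76.161)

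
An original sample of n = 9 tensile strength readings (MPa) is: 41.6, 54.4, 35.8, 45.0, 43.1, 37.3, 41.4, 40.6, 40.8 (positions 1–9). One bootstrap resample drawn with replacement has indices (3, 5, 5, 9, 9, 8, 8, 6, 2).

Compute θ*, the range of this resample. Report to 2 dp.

θ* = 18.60

Resample values: 35.8, 43.1, 43.1, 40.8, 40.8, 40.6, 40.6, 37.3, 54.4.
Range = 54.4 − 35.8 = 18.60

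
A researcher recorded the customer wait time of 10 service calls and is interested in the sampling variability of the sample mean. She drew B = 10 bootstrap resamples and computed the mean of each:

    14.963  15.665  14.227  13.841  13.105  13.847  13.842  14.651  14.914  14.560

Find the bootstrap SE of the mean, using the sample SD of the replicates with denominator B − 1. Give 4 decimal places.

SE* = 0.7372

Bootstrap SE is the standard deviation of the 10 replicate means.
Mean of replicates: (14.963 + 15.665 + 14.227 + 13.841 + 13.105 + 13.847 + 13.842 + 14.651 + 14.914 + 14.560) / 10 = 143.61500 / 10 = 14.36150
Sum of squared deviations: (+0.60150)² + (+1.30350)² + (−0.13450)² + (−0.52050)² + (−1.25650)² + (−0.51450)² + (−0.51950)² + (+0.28950)² + (+0.55250)² + (+0.19850)² = 4.89178
Variance = 4.89178 / 9 = 0.54353
SE* = √0.54353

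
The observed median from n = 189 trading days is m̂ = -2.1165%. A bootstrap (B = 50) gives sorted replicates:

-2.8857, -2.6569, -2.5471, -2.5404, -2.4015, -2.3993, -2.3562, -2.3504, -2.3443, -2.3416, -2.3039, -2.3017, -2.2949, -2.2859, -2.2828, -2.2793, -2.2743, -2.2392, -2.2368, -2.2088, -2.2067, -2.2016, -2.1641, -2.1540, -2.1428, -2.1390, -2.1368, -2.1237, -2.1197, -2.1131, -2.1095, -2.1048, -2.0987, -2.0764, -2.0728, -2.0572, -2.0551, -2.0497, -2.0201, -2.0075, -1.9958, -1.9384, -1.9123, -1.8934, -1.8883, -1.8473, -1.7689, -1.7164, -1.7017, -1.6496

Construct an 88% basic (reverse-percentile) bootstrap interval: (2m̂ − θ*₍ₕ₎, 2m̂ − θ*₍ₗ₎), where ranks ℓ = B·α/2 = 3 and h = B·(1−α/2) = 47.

(-2.4641, -1.6859)

Percentile endpoints at ranks 3 and 47: θ*₍3₎ = -2.5471, θ*₍47₎ = -1.7689.
Basic interval reflects these around m̂:
  lower = 2 × -2.1165 − -1.7689 = -2.4641
  upper = 2 × -2.1165 − -2.5471 = -1.6859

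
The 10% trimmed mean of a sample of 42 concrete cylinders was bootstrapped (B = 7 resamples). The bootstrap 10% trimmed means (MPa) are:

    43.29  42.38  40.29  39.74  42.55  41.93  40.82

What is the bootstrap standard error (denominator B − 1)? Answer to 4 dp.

Bootstrap SE is the standard deviation of the 7 replicate 10% trimmed means.
Mean of replicates: (43.29 + 42.38 + 40.29 + 39.74 + 42.55 + 41.93 + 40.82) / 7 = 291.00000 / 7 = 41.57143
Sum of squared deviations: (+1.71857)² + (+0.80857)² + (−1.28143)² + (−1.83143)² + (+0.97857)² + (+0.35857)² + (−0.75143)² = 10.25429
Variance = 10.25429 / 6 = 1.70905
SE* = √1.70905

SE* = 1.3073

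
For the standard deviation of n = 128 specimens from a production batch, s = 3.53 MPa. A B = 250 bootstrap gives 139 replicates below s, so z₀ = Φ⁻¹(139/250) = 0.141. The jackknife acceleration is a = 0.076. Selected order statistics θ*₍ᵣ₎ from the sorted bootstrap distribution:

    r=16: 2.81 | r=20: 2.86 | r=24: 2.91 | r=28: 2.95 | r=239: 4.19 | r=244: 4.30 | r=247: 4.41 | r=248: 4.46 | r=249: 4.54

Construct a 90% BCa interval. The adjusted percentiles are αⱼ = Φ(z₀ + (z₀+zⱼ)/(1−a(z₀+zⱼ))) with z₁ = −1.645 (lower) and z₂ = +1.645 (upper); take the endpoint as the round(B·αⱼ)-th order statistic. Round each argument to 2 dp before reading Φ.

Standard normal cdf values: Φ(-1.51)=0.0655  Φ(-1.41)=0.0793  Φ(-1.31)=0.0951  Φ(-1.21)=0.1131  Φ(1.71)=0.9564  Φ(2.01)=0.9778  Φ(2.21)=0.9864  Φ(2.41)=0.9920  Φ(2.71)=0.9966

Lower: z₀ + z₁ = 0.141 + (-1.645) = -1.504; 1 − a(z₀+z₁) = 1 − (0.076)(-1.504) = 1.1143; argument = 0.141 + (-1.504)/1.1143 = -1.2087 → -1.21.
α₁ = Φ(-1.21) = 0.1131; rank = round(250 × 0.1131) = 28; θ*₍28₎ = 2.95.
Upper: z₀ + z₂ = 1.786; 1 − a(z₀+z₂) = 0.8643; argument = 2.2075 → 2.21; α₂ = 0.9864; rank = 247; θ*₍247₎ = 4.41.

(2.95, 4.41)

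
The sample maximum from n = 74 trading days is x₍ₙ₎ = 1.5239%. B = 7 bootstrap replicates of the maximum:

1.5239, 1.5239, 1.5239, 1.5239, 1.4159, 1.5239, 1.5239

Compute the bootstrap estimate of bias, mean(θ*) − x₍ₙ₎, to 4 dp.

mean(θ*) = (1.5239 + 1.5239 + 1.5239 + 1.5239 + 1.4159 + 1.5239 + 1.5239) / 7 = 1.50847
bias = 1.50847 − 1.5239

bias = −0.0154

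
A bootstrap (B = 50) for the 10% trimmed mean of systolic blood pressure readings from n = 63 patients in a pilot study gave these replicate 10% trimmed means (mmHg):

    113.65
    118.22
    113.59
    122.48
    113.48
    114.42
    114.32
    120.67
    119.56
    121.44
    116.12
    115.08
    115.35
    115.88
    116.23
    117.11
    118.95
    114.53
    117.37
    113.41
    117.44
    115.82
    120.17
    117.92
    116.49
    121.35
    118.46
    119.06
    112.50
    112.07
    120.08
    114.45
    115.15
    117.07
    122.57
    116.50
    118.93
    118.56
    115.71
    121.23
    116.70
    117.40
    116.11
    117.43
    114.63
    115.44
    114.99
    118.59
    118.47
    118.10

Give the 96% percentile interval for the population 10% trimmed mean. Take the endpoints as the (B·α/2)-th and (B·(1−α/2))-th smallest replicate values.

(112.07, 122.48)

Sorted replicates: 112.07, 112.50, 113.41, 113.48, 113.59, 113.65, 114.32, 114.42, 114.45, 114.53, 114.63, 114.99, 115.08, 115.15, 115.35, 115.44, 115.71, 115.82, 115.88, 116.11, 116.12, 116.23, 116.49, 116.50, 116.70, 117.07, 117.11, 117.37, 117.40, 117.43, 117.44, 117.92, 118.10, 118.22, 118.46, 118.47, 118.56, 118.59, 118.93, 118.95, 119.06, 119.56, 120.08, 120.17, 120.67, 121.23, 121.35, 121.44, 122.48, 122.57
α = 0.04; lower rank = 50 × 0.020 = 1; upper rank = 50 × 0.980 = 49.
The 1st smallest replicate is 112.07; the 49th is 122.48.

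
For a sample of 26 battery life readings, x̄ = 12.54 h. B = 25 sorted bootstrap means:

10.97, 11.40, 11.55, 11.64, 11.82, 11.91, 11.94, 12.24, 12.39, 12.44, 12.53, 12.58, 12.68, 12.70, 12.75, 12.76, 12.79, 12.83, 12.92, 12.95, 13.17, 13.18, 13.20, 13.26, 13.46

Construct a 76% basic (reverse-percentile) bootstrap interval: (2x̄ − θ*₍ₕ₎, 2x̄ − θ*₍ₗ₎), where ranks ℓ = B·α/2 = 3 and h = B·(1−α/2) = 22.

Percentile endpoints at ranks 3 and 22: θ*₍3₎ = 11.55, θ*₍22₎ = 13.18.
Basic interval reflects these around x̄:
  lower = 2 × 12.54 − 13.18 = 11.90
  upper = 2 × 12.54 − 11.55 = 13.53

(11.90, 13.53)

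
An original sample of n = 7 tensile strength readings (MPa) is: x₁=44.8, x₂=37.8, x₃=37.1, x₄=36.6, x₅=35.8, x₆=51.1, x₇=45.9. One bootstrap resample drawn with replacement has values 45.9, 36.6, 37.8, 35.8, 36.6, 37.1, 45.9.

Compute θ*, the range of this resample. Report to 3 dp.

Range = 45.9 − 35.8 = 10.100

θ* = 10.100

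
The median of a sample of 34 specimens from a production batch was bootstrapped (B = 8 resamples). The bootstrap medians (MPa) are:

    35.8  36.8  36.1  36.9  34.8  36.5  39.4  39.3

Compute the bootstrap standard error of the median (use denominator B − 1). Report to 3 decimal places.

Bootstrap SE is the standard deviation of the 8 replicate medians.
Mean of replicates: (35.8 + 36.8 + 36.1 + 36.9 + 34.8 + 36.5 + 39.4 + 39.3) / 8 = 295.6000 / 8 = 36.9500
Sum of squared deviations: (−1.1500)² + (−0.1500)² + (−0.8500)² + (−0.0500)² + (−2.1500)² + (−0.4500)² + (+2.4500)² + (+2.3500)² = 18.4200
Variance = 18.4200 / 7 = 2.6314
SE* = √2.6314

SE* = 1.622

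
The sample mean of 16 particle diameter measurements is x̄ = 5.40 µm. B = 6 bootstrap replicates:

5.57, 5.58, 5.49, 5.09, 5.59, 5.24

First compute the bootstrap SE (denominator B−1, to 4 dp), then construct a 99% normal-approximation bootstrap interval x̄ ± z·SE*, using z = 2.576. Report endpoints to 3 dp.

Mean of replicates = 5.4267; sum of squared deviations = 0.2229; SE* = √(0.2229/5) = 0.2112
Margin = 2.576 × 0.2112 = 0.5441
Interval: 5.40 ± 0.5441

(4.856, 5.944)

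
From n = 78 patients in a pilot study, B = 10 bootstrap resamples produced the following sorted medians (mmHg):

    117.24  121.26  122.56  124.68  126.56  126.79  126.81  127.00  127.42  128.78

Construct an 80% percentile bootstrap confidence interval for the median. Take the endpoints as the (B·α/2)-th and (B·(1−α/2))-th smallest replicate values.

α = 0.20; lower rank = 10 × 0.100 = 1; upper rank = 10 × 0.900 = 9.
The 1st smallest replicate is 117.24; the 9th is 127.42.

(117.24, 127.42)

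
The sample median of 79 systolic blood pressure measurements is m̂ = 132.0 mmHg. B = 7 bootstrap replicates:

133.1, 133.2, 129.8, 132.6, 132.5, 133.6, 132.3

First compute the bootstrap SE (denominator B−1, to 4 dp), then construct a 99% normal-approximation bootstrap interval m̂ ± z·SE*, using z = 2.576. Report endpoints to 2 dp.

(128.78, 135.22)

Mean of replicates = 132.4429; sum of squared deviations = 9.3771; SE* = √(9.3771/6) = 1.2501
Margin = 2.576 × 1.2501 = 3.220
Interval: 132.0 ± 3.220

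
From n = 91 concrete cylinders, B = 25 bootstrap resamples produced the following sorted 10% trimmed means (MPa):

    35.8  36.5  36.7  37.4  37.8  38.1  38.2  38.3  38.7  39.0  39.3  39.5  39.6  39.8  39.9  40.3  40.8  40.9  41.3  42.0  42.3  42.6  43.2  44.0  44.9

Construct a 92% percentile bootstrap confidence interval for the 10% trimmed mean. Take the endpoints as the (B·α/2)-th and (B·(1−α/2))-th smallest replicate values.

α = 0.08; lower rank = 25 × 0.040 = 1; upper rank = 25 × 0.960 = 24.
The 1st smallest replicate is 35.8; the 24th is 44.0.

(35.8, 44.0)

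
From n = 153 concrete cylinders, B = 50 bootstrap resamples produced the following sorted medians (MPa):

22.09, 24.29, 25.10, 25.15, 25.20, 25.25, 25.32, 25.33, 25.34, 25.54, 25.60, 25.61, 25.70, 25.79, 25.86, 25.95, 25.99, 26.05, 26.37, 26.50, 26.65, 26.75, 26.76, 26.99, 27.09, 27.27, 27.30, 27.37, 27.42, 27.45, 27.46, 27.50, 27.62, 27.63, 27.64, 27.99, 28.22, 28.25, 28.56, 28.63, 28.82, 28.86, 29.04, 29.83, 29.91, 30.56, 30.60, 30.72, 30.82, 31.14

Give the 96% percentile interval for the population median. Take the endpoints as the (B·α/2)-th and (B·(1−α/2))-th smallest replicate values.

α = 0.04; lower rank = 50 × 0.020 = 1; upper rank = 50 × 0.980 = 49.
The 1st smallest replicate is 22.09; the 49th is 30.82.

(22.09, 30.82)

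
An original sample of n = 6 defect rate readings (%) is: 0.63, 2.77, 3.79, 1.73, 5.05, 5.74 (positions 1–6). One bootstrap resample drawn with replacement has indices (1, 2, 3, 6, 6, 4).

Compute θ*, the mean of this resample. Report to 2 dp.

θ* = 3.40

Resample values: 0.63, 2.77, 3.79, 5.74, 5.74, 1.73.
Mean = (0.63 + 2.77 + 3.79 + 5.74 + 5.74 + 1.73) / 6 = 20.400 / 6 = 3.40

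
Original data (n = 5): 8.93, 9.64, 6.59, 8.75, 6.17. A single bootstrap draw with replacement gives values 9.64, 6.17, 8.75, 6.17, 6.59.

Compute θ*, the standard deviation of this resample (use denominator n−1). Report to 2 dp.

θ* = 1.62

Mean = 7.4640; sum of squared deviations = 10.5015
s² = 10.5015 / 4 = 2.6254
s = √2.6254 = 1.62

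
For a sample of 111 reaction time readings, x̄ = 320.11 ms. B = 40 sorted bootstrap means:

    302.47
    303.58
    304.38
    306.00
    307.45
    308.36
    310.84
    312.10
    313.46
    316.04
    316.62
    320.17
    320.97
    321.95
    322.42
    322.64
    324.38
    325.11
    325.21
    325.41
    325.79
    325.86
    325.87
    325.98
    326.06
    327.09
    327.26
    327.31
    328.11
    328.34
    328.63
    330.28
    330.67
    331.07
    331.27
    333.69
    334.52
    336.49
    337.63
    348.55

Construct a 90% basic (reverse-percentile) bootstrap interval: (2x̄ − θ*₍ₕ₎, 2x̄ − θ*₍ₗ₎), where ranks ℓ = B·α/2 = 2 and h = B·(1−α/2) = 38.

Percentile endpoints at ranks 2 and 38: θ*₍2₎ = 303.58, θ*₍38₎ = 336.49.
Basic interval reflects these around x̄:
  lower = 2 × 320.11 − 336.49 = 303.73
  upper = 2 × 320.11 − 303.58 = 336.64

(303.73, 336.64)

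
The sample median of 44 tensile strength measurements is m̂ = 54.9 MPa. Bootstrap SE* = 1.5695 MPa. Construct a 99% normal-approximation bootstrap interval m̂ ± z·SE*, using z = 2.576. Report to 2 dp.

(50.86, 58.94)

Margin = 2.576 × 1.5695 = 4.043
Interval: 54.9 ± 4.043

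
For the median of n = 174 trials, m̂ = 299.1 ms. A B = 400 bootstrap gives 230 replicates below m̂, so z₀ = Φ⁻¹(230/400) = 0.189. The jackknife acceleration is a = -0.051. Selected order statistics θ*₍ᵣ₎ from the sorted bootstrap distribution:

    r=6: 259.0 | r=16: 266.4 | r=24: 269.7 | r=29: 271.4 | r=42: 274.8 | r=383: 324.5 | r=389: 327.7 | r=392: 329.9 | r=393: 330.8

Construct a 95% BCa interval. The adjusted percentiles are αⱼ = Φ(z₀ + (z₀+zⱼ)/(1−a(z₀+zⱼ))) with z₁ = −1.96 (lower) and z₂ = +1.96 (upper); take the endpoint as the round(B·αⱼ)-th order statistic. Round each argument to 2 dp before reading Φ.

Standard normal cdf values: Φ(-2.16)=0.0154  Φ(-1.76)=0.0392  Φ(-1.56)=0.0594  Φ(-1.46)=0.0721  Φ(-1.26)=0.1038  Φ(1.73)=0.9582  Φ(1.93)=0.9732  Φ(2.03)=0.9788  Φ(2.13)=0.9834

Lower: z₀ + z₁ = 0.189 + (-1.960) = -1.771; 1 − a(z₀+z₁) = 1 − (-0.051)(-1.771) = 0.9097; argument = 0.189 + (-1.771)/0.9097 = -1.7578 → -1.76.
α₁ = Φ(-1.76) = 0.0392; rank = round(400 × 0.0392) = 16; θ*₍16₎ = 266.4.
Upper: z₀ + z₂ = 2.149; 1 − a(z₀+z₂) = 1.1096; argument = 2.1257 → 2.13; α₂ = 0.9834; rank = 393; θ*₍393₎ = 330.8.

(266.4, 330.8)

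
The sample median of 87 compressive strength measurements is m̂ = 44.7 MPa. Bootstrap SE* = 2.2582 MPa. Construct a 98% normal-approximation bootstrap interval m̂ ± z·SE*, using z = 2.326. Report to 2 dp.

(39.45, 49.95)

Margin = 2.326 × 2.2582 = 5.253
Interval: 44.7 ± 5.253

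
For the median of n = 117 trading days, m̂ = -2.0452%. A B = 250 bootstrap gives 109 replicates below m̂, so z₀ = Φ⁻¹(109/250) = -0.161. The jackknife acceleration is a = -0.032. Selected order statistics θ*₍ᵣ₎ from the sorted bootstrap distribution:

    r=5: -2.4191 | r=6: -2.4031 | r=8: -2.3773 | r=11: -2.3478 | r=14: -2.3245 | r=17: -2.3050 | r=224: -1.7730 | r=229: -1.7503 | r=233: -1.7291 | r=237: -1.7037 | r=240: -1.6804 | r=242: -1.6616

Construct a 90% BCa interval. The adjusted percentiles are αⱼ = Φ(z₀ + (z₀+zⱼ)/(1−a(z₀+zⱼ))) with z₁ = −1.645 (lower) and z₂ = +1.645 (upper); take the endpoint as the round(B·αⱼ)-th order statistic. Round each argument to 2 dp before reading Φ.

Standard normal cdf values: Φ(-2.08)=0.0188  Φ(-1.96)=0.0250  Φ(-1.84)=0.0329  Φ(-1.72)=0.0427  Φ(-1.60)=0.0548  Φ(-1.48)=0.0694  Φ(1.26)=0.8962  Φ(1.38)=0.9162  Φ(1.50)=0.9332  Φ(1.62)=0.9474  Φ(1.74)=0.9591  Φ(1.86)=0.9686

(-2.4191, -1.7730)

Lower: z₀ + z₁ = -0.161 + (-1.645) = -1.806; 1 − a(z₀+z₁) = 1 − (-0.032)(-1.806) = 0.9422; argument = -0.161 + (-1.806)/0.9422 = -2.0778 → -2.08.
α₁ = Φ(-2.08) = 0.0188; rank = round(250 × 0.0188) = 5; θ*₍5₎ = -2.4191.
Upper: z₀ + z₂ = 1.484; 1 − a(z₀+z₂) = 1.0475; argument = 1.2557 → 1.26; α₂ = 0.8962; rank = 224; θ*₍224₎ = -1.7730.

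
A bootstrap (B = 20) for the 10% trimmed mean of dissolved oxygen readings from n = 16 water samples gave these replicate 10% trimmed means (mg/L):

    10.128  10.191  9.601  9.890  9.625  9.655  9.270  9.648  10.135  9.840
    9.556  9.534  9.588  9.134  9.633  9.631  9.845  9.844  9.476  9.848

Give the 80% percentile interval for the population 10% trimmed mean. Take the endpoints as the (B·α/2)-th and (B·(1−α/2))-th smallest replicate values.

(9.270, 10.128)

Sorted replicates: 9.134, 9.270, 9.476, 9.534, 9.556, 9.588, 9.601, 9.625, 9.631, 9.633, 9.648, 9.655, 9.840, 9.844, 9.845, 9.848, 9.890, 10.128, 10.135, 10.191
α = 0.20; lower rank = 20 × 0.100 = 2; upper rank = 20 × 0.900 = 18.
The 2nd smallest replicate is 9.270; the 18th is 10.128.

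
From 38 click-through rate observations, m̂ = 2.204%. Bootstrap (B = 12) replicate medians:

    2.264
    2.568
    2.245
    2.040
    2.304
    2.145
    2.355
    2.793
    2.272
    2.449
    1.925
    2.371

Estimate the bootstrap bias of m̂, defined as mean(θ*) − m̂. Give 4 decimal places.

bias = +0.1069

mean(θ*) = (2.264 + 2.568 + 2.245 + 2.040 + 2.304 + 2.145 + 2.355 + 2.793 + 2.272 + 2.449 + 1.925 + 2.371) / 12 = 2.31092
bias = 2.31092 − 2.204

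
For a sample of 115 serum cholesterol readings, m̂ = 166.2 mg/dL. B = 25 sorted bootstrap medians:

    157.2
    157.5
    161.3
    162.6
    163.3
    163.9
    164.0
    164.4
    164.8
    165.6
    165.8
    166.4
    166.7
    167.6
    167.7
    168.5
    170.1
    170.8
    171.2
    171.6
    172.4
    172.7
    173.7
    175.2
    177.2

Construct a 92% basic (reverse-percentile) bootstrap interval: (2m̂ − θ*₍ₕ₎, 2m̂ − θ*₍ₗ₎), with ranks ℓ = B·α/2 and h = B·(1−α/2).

Percentile endpoints at ranks 1 and 24: θ*₍1₎ = 157.2, θ*₍24₎ = 175.2.
Basic interval reflects these around m̂:
  lower = 2 × 166.2 − 175.2 = 157.2
  upper = 2 × 166.2 − 157.2 = 175.2

(157.2, 175.2)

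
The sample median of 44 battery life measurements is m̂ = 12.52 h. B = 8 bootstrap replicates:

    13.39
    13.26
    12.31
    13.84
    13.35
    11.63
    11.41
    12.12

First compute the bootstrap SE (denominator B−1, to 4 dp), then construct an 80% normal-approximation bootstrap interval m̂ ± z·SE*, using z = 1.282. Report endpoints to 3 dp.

Mean of replicates = 12.6638; sum of squared deviations = 5.7988; SE* = √(5.7988/7) = 0.9102
Margin = 1.282 × 0.9102 = 1.1669
Interval: 12.52 ± 1.1669

(11.353, 13.687)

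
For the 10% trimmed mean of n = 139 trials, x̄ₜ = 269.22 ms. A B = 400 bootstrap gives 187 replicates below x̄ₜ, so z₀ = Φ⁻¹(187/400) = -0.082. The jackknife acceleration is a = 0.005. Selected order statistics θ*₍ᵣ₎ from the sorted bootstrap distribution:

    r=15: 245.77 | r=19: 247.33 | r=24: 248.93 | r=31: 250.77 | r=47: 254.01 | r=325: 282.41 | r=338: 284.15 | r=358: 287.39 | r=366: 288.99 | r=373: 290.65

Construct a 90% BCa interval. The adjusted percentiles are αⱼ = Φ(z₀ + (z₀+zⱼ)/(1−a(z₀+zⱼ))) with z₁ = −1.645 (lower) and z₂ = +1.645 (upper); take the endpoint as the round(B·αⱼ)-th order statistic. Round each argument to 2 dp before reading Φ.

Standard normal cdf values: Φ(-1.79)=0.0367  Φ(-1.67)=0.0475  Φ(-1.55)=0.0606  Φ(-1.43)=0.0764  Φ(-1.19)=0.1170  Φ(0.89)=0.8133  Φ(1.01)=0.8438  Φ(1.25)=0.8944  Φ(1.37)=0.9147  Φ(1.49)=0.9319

Lower: z₀ + z₁ = -0.082 + (-1.645) = -1.727; 1 − a(z₀+z₁) = 1 − (0.005)(-1.727) = 1.0086; argument = -0.082 + (-1.727)/1.0086 = -1.7942 → -1.79.
α₁ = Φ(-1.79) = 0.0367; rank = round(400 × 0.0367) = 15; θ*₍15₎ = 245.77.
Upper: z₀ + z₂ = 1.563; 1 − a(z₀+z₂) = 0.9922; argument = 1.4933 → 1.49; α₂ = 0.9319; rank = 373; θ*₍373₎ = 290.65.

(245.77, 290.65)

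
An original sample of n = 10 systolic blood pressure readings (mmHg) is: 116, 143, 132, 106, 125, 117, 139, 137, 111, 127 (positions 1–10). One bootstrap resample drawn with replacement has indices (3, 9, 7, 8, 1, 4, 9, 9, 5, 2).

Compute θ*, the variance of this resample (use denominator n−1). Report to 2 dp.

Resample values: 132, 111, 139, 137, 116, 106, 111, 111, 125, 143.
Mean = 123.1000; sum of squared deviations = 1706.9000
s² = 1706.9000 / 9 = 189.6556

θ* = 189.66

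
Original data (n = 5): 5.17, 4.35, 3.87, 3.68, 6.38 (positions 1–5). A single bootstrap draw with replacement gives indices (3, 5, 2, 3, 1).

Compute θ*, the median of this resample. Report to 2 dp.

Resample values: 3.87, 6.38, 4.35, 3.87, 5.17.
Sorted: 3.87, 3.87, 4.35, 5.17, 6.38
Median = middle value = 4.35

θ* = 4.35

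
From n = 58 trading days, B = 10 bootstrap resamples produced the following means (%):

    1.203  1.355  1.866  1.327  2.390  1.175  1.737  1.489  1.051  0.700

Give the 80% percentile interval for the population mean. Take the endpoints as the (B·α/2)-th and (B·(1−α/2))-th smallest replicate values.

Sorted replicates: 0.700, 1.051, 1.175, 1.203, 1.327, 1.355, 1.489, 1.737, 1.866, 2.390
α = 0.20; lower rank = 10 × 0.100 = 1; upper rank = 10 × 0.900 = 9.
The 1st smallest replicate is 0.700; the 9th is 1.866.

(0.700, 1.866)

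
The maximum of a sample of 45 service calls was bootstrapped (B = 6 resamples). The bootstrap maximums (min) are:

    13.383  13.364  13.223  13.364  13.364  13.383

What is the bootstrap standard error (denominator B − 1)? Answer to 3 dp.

Bootstrap SE is the standard deviation of the 6 replicate maximums.
Mean of replicates: (13.383 + 13.364 + 13.223 + 13.364 + 13.364 + 13.383) / 6 = 80.08100 / 6 = 13.34683
Sum of squared deviations: (+0.03617)² + (+0.01717)² + (−0.12383)² + (+0.01717)² + (+0.01717)² + (+0.03617)² = 0.01883
Variance = 0.01883 / 5 = 0.00377
SE* = √0.00377

SE* = 0.061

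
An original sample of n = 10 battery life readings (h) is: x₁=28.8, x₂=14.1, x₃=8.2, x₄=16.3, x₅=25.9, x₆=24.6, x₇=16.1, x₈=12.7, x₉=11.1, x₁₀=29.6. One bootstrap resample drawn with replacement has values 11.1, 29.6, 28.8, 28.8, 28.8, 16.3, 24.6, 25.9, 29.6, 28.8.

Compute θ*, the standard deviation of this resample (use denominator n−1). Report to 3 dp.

θ* = 6.407

Mean = 25.2300; sum of squared deviations = 369.4210
s² = 369.4210 / 9 = 41.0468
s = √41.0468 = 6.407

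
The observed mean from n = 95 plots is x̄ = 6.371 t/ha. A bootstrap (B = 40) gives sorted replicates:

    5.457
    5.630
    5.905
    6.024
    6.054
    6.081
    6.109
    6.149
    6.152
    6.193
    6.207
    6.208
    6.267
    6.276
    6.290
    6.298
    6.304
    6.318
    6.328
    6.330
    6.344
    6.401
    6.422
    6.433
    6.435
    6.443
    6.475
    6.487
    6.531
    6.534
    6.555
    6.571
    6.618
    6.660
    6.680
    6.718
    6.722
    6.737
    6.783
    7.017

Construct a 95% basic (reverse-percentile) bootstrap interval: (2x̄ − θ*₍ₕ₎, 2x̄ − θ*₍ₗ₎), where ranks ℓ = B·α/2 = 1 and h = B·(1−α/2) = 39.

(5.959, 7.285)

Percentile endpoints at ranks 1 and 39: θ*₍1₎ = 5.457, θ*₍39₎ = 6.783.
Basic interval reflects these around x̄:
  lower = 2 × 6.371 − 6.783 = 5.959
  upper = 2 × 6.371 − 5.457 = 7.285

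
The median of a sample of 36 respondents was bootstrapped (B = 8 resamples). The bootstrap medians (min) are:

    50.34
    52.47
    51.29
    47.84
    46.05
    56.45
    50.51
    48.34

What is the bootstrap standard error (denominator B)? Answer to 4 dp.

Bootstrap SE is the standard deviation of the 8 replicate medians.
Mean of replicates: (50.34 + 52.47 + 51.29 + 47.84 + 46.05 + 56.45 + 50.51 + 48.34) / 8 = 403.29000 / 8 = 50.41125
Sum of squared deviations: (−0.07125)² + (+2.05875)² + (+0.87875)² + (−2.57125)² + (−4.36125)² + (+6.03875)² + (+0.09875)² + (−2.07125)² = 71.41389
Variance = 71.41389 / 8 = 8.92674
SE* = √8.92674

SE* = 2.9878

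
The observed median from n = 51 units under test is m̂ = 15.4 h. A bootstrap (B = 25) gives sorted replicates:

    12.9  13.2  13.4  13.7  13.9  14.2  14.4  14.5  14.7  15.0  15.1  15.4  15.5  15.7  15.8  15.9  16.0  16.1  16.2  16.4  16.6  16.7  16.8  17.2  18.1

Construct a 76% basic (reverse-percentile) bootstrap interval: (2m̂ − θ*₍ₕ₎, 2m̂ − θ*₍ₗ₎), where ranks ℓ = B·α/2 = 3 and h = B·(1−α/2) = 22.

(14.1, 17.4)

Percentile endpoints at ranks 3 and 22: θ*₍3₎ = 13.4, θ*₍22₎ = 16.7.
Basic interval reflects these around m̂:
  lower = 2 × 15.4 − 16.7 = 14.1
  upper = 2 × 15.4 − 13.4 = 17.4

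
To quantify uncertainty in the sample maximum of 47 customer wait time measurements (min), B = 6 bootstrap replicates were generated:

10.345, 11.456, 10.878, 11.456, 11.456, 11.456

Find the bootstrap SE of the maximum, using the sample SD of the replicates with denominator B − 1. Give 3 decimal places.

SE* = 0.468

Bootstrap SE is the standard deviation of the 6 replicate maximums.
Mean of replicates: (10.345 + 11.456 + 10.878 + 11.456 + 11.456 + 11.456) / 6 = 67.0470 / 6 = 11.1745
Sum of squared deviations: (−0.8295)² + (+0.2815)² + (−0.2965)² + (+0.2815)² + (+0.2815)² + (+0.2815)² = 1.0930
Variance = 1.0930 / 5 = 0.2186
SE* = √0.2186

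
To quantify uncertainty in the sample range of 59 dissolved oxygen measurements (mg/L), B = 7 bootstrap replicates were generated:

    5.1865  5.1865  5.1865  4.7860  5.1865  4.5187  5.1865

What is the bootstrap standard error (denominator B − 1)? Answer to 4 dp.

Bootstrap SE is the standard deviation of the 7 replicate ranges.
Mean of replicates: (5.1865 + 5.1865 + 5.1865 + 4.7860 + 5.1865 + 4.5187 + 5.1865) / 7 = 35.23720 / 7 = 5.03389
Sum of squared deviations: (+0.15261)² + (+0.15261)² + (+0.15261)² + (−0.24789)² + (+0.15261)² + (−0.51519)² + (+0.15261)² = 0.44332
Variance = 0.44332 / 6 = 0.07389
SE* = √0.07389

SE* = 0.2718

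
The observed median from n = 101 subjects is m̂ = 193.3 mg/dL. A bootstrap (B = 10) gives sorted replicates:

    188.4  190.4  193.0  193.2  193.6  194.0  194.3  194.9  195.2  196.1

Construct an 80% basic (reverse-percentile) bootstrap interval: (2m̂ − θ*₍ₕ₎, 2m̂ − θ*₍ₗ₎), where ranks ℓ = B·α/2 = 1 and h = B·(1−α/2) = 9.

(191.4, 198.2)

Percentile endpoints at ranks 1 and 9: θ*₍1₎ = 188.4, θ*₍9₎ = 195.2.
Basic interval reflects these around m̂:
  lower = 2 × 193.3 − 195.2 = 191.4
  upper = 2 × 193.3 − 188.4 = 198.2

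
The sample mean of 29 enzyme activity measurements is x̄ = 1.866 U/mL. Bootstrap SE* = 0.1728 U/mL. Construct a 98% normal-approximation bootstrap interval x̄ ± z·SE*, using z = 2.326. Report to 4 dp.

Margin = 2.326 × 0.1728 = 0.40193
Interval: 1.866 ± 0.40193

(1.4641, 2.2679)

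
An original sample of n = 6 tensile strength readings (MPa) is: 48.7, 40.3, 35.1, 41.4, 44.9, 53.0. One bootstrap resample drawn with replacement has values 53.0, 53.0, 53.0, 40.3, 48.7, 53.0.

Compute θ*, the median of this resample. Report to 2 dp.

θ* = 53.00

Sorted: 40.3, 48.7, 53.0, 53.0, 53.0, 53.0
Median = average of the two middle values = 53.00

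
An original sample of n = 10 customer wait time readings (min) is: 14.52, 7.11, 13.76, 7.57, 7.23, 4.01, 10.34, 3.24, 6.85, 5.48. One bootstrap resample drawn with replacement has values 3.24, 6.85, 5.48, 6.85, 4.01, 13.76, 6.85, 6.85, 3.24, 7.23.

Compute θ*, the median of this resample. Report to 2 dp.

θ* = 6.85

Sorted: 3.24, 3.24, 4.01, 5.48, 6.85, 6.85, 6.85, 6.85, 7.23, 13.76
Median = average of the two middle values = 6.85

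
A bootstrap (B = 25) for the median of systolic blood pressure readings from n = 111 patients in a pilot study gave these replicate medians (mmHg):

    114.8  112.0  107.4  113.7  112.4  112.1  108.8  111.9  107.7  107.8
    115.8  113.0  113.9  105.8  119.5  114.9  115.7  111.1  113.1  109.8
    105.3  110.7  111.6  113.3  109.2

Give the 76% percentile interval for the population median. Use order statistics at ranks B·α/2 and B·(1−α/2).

(107.4, 114.9)

Sorted replicates: 105.3, 105.8, 107.4, 107.7, 107.8, 108.8, 109.2, 109.8, 110.7, 111.1, 111.6, 111.9, 112.0, 112.1, 112.4, 113.0, 113.1, 113.3, 113.7, 113.9, 114.8, 114.9, 115.7, 115.8, 119.5
α = 0.24; lower rank = 25 × 0.120 = 3; upper rank = 25 × 0.880 = 22.
The 3rd smallest replicate is 107.4; the 22nd is 114.9.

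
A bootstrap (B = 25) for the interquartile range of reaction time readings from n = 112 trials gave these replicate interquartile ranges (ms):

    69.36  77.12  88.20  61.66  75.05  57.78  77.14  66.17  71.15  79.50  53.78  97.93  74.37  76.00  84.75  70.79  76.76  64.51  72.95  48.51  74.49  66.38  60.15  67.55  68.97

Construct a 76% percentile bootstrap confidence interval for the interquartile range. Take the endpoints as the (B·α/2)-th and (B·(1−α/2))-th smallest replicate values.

Sorted replicates: 48.51, 53.78, 57.78, 60.15, 61.66, 64.51, 66.17, 66.38, 67.55, 68.97, 69.36, 70.79, 71.15, 72.95, 74.37, 74.49, 75.05, 76.00, 76.76, 77.12, 77.14, 79.50, 84.75, 88.20, 97.93
α = 0.24; lower rank = 25 × 0.120 = 3; upper rank = 25 × 0.880 = 22.
The 3rd smallest replicate is 57.78; the 22nd is 79.50.

(57.78, 79.50)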